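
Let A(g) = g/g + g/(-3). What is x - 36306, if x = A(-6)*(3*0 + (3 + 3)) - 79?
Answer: -36367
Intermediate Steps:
A(g) = 1 - g/3 (A(g) = 1 + g*(-1/3) = 1 - g/3)
x = -61 (x = (1 - 1/3*(-6))*(3*0 + (3 + 3)) - 79 = (1 + 2)*(0 + 6) - 79 = 3*6 - 79 = 18 - 79 = -61)
x - 36306 = -61 - 36306 = -36367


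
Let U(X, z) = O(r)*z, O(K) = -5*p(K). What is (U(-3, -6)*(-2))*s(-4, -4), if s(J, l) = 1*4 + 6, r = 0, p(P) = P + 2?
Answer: -1200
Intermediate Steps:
p(P) = 2 + P
O(K) = -10 - 5*K (O(K) = -5*(2 + K) = -10 - 5*K)
s(J, l) = 10 (s(J, l) = 4 + 6 = 10)
U(X, z) = -10*z (U(X, z) = (-10 - 5*0)*z = (-10 + 0)*z = -10*z)
(U(-3, -6)*(-2))*s(-4, -4) = (-10*(-6)*(-2))*10 = (60*(-2))*10 = -120*10 = -1200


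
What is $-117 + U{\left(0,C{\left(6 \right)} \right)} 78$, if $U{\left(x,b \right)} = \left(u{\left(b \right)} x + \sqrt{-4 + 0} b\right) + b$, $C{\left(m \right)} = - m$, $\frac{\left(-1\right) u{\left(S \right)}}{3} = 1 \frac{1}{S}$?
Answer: $-585 - 936 i \approx -585.0 - 936.0 i$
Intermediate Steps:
$u{\left(S \right)} = - \frac{3}{S}$ ($u{\left(S \right)} = - 3 \cdot 1 \frac{1}{S} = - \frac{3}{S}$)
$U{\left(x,b \right)} = b - \frac{3 x}{b} + 2 i b$ ($U{\left(x,b \right)} = \left(- \frac{3}{b} x + \sqrt{-4 + 0} b\right) + b = \left(- \frac{3 x}{b} + \sqrt{-4} b\right) + b = \left(- \frac{3 x}{b} + 2 i b\right) + b = b - \frac{3 x}{b} + 2 i b$)
$-117 + U{\left(0,C{\left(6 \right)} \right)} 78 = -117 + \left(\left(-1\right) 6 - \frac{0}{\left(-1\right) 6} + 2 i \left(\left(-1\right) 6\right)\right) 78 = -117 + \left(-6 - \frac{0}{-6} + 2 i \left(-6\right)\right) 78 = -117 + \left(-6 - 0 \left(- \frac{1}{6}\right) - 12 i\right) 78 = -117 + \left(-6 + 0 - 12 i\right) 78 = -117 + \left(-6 - 12 i\right) 78 = -117 - \left(468 + 936 i\right) = -585 - 936 i$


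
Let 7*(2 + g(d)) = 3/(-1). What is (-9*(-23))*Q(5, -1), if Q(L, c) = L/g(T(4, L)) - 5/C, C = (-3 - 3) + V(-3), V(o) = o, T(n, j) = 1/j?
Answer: -5290/17 ≈ -311.18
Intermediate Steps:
T(n, j) = 1/j
g(d) = -17/7 (g(d) = -2 + (3/(-1))/7 = -2 + (3*(-1))/7 = -2 + (1/7)*(-3) = -2 - 3/7 = -17/7)
C = -9 (C = (-3 - 3) - 3 = -6 - 3 = -9)
Q(L, c) = 5/9 - 7*L/17 (Q(L, c) = L/(-17/7) - 5/(-9) = L*(-7/17) - 5*(-1/9) = -7*L/17 + 5/9 = 5/9 - 7*L/17)
(-9*(-23))*Q(5, -1) = (-9*(-23))*(5/9 - 7/17*5) = 207*(5/9 - 35/17) = 207*(-230/153) = -5290/17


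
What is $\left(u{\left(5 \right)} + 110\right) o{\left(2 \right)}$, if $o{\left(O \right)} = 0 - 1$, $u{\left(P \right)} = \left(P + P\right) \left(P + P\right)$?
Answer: $-210$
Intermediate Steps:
$u{\left(P \right)} = 4 P^{2}$ ($u{\left(P \right)} = 2 P 2 P = 4 P^{2}$)
$o{\left(O \right)} = -1$ ($o{\left(O \right)} = 0 - 1 = -1$)
$\left(u{\left(5 \right)} + 110\right) o{\left(2 \right)} = \left(4 \cdot 5^{2} + 110\right) \left(-1\right) = \left(4 \cdot 25 + 110\right) \left(-1\right) = \left(100 + 110\right) \left(-1\right) = 210 \left(-1\right) = -210$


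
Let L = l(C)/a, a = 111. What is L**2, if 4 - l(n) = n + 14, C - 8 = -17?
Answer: 1/12321 ≈ 8.1162e-5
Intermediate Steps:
C = -9 (C = 8 - 17 = -9)
l(n) = -10 - n (l(n) = 4 - (n + 14) = 4 - (14 + n) = 4 + (-14 - n) = -10 - n)
L = -1/111 (L = (-10 - 1*(-9))/111 = (-10 + 9)*(1/111) = -1*1/111 = -1/111 ≈ -0.0090090)
L**2 = (-1/111)**2 = 1/12321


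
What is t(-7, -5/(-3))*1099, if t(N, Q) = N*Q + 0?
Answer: -38465/3 ≈ -12822.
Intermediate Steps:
t(N, Q) = N*Q
t(-7, -5/(-3))*1099 = -(-35)/(-3)*1099 = -(-35)*(-1)/3*1099 = -7*5/3*1099 = -35/3*1099 = -38465/3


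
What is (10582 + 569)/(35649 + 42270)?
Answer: 3717/25973 ≈ 0.14311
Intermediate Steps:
(10582 + 569)/(35649 + 42270) = 11151/77919 = 11151*(1/77919) = 3717/25973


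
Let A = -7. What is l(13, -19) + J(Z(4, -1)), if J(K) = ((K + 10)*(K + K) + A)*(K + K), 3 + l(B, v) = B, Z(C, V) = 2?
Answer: 174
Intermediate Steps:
l(B, v) = -3 + B
J(K) = 2*K*(-7 + 2*K*(10 + K)) (J(K) = ((K + 10)*(K + K) - 7)*(K + K) = ((10 + K)*(2*K) - 7)*(2*K) = (2*K*(10 + K) - 7)*(2*K) = (-7 + 2*K*(10 + K))*(2*K) = 2*K*(-7 + 2*K*(10 + K)))
l(13, -19) + J(Z(4, -1)) = (-3 + 13) + 2*2*(-7 + 2*2**2 + 20*2) = 10 + 2*2*(-7 + 2*4 + 40) = 10 + 2*2*(-7 + 8 + 40) = 10 + 2*2*41 = 10 + 164 = 174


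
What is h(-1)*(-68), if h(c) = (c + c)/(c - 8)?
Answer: -136/9 ≈ -15.111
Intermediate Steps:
h(c) = 2*c/(-8 + c) (h(c) = (2*c)/(-8 + c) = 2*c/(-8 + c))
h(-1)*(-68) = (2*(-1)/(-8 - 1))*(-68) = (2*(-1)/(-9))*(-68) = (2*(-1)*(-⅑))*(-68) = (2/9)*(-68) = -136/9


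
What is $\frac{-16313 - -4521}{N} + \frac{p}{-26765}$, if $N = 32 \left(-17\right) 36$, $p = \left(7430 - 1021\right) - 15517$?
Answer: $\frac{30873997}{32760360} \approx 0.94242$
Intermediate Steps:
$p = -9108$ ($p = 6409 - 15517 = -9108$)
$N = -19584$ ($N = \left(-544\right) 36 = -19584$)
$\frac{-16313 - -4521}{N} + \frac{p}{-26765} = \frac{-16313 - -4521}{-19584} - \frac{9108}{-26765} = \left(-16313 + 4521\right) \left(- \frac{1}{19584}\right) - - \frac{9108}{26765} = \left(-11792\right) \left(- \frac{1}{19584}\right) + \frac{9108}{26765} = \frac{737}{1224} + \frac{9108}{26765} = \frac{30873997}{32760360}$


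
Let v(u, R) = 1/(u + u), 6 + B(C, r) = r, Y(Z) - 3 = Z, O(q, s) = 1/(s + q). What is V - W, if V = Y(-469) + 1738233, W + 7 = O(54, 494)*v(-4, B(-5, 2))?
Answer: 7618401217/4384 ≈ 1.7378e+6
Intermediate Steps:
O(q, s) = 1/(q + s)
Y(Z) = 3 + Z
B(C, r) = -6 + r
v(u, R) = 1/(2*u)
W = -30689/4384 (W = -7 + ((½)/(-4))/(54 + 494) = -7 + ((½)*(-¼))/548 = -7 + (1/548)*(-⅛) = -7 - 1/4384 = -30689/4384 ≈ -7.0002)
V = 1737767 (V = (3 - 469) + 1738233 = -466 + 1738233 = 1737767)
V - W = 1737767 - 1*(-30689/4384) = 1737767 + 30689/4384 = 7618401217/4384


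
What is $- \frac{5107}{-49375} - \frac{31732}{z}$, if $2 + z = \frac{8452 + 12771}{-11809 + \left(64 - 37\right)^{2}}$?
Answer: $\frac{17360005456981}{2142035625} \approx 8104.4$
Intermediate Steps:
$z = - \frac{43383}{11080}$ ($z = -2 + \frac{8452 + 12771}{-11809 + \left(64 - 37\right)^{2}} = -2 + \frac{21223}{-11809 + 27^{2}} = -2 + \frac{21223}{-11809 + 729} = -2 + \frac{21223}{-11080} = -2 + 21223 \left(- \frac{1}{11080}\right) = -2 - \frac{21223}{11080} = - \frac{43383}{11080} \approx -3.9154$)
$- \frac{5107}{-49375} - \frac{31732}{z} = - \frac{5107}{-49375} - \frac{31732}{- \frac{43383}{11080}} = \left(-5107\right) \left(- \frac{1}{49375}\right) - - \frac{351590560}{43383} = \frac{5107}{49375} + \frac{351590560}{43383} = \frac{17360005456981}{2142035625}$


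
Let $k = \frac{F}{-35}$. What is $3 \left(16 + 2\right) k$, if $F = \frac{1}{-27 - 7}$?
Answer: $\frac{27}{595} \approx 0.045378$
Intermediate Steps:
$F = - \frac{1}{34}$ ($F = \frac{1}{-34} = - \frac{1}{34} \approx -0.029412$)
$k = \frac{1}{1190}$ ($k = - \frac{1}{34 \left(-35\right)} = \left(- \frac{1}{34}\right) \left(- \frac{1}{35}\right) = \frac{1}{1190} \approx 0.00084034$)
$3 \left(16 + 2\right) k = 3 \left(16 + 2\right) \frac{1}{1190} = 3 \cdot 18 \cdot \frac{1}{1190} = 54 \cdot \frac{1}{1190} = \frac{27}{595}$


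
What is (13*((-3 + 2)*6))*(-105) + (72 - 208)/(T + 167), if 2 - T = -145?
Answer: 1285762/157 ≈ 8189.6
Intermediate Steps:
T = 147 (T = 2 - 1*(-145) = 2 + 145 = 147)
(13*((-3 + 2)*6))*(-105) + (72 - 208)/(T + 167) = (13*((-3 + 2)*6))*(-105) + (72 - 208)/(147 + 167) = (13*(-1*6))*(-105) - 136/314 = (13*(-6))*(-105) - 136*1/314 = -78*(-105) - 68/157 = 8190 - 68/157 = 1285762/157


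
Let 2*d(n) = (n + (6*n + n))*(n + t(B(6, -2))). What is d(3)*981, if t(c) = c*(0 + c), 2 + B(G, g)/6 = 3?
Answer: 459108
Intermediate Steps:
B(G, g) = 6 (B(G, g) = -12 + 6*3 = -12 + 18 = 6)
t(c) = c² (t(c) = c*c = c²)
d(n) = 4*n*(36 + n) (d(n) = ((n + (6*n + n))*(n + 6²))/2 = ((n + 7*n)*(n + 36))/2 = ((8*n)*(36 + n))/2 = (8*n*(36 + n))/2 = 4*n*(36 + n))
d(3)*981 = (4*3*(36 + 3))*981 = (4*3*39)*981 = 468*981 = 459108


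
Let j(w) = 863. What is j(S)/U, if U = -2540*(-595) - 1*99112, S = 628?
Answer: 863/1412188 ≈ 0.00061111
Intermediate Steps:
U = 1412188 (U = 1511300 - 99112 = 1412188)
j(S)/U = 863/1412188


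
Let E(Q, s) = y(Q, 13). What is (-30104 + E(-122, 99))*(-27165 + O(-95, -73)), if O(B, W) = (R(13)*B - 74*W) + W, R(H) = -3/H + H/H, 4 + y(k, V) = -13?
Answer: 659923306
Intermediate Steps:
y(k, V) = -17 (y(k, V) = -4 - 13 = -17)
E(Q, s) = -17
R(H) = 1 - 3/H (R(H) = -3/H + 1 = 1 - 3/H)
O(B, W) = -73*W + 10*B/13 (O(B, W) = (((-3 + 13)/13)*B - 74*W) + W = (((1/13)*10)*B - 74*W) + W = (10*B/13 - 74*W) + W = (-74*W + 10*B/13) + W = -73*W + 10*B/13)
(-30104 + E(-122, 99))*(-27165 + O(-95, -73)) = (-30104 - 17)*(-27165 + (-73*(-73) + (10/13)*(-95))) = -30121*(-27165 + (5329 - 950/13)) = -30121*(-27165 + 68327/13) = -30121*(-284818/13) = 659923306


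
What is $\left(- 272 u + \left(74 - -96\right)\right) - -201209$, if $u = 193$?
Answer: $148883$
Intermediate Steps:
$\left(- 272 u + \left(74 - -96\right)\right) - -201209 = \left(\left(-272\right) 193 + \left(74 - -96\right)\right) - -201209 = \left(-52496 + \left(74 + 96\right)\right) + 201209 = \left(-52496 + 170\right) + 201209 = -52326 + 201209 = 148883$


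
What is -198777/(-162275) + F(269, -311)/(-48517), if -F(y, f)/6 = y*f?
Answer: -71810521641/7873096175 ≈ -9.1210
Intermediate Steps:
F(y, f) = -6*f*y (F(y, f) = -6*y*f = -6*f*y)
-198777/(-162275) + F(269, -311)/(-48517) = -198777/(-162275) - 6*(-311)*269/(-48517) = -198777*(-1/162275) + 501954*(-1/48517) = 198777/162275 - 501954/48517 = -71810521641/7873096175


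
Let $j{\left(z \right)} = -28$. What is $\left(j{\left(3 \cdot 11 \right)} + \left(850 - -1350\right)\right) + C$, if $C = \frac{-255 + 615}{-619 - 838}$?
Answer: $\frac{3164244}{1457} \approx 2171.8$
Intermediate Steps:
$C = - \frac{360}{1457}$ ($C = \frac{360}{-1457} = 360 \left(- \frac{1}{1457}\right) = - \frac{360}{1457} \approx -0.24708$)
$\left(j{\left(3 \cdot 11 \right)} + \left(850 - -1350\right)\right) + C = \left(-28 + \left(850 - -1350\right)\right) - \frac{360}{1457} = \left(-28 + \left(850 + 1350\right)\right) - \frac{360}{1457} = \left(-28 + 2200\right) - \frac{360}{1457} = 2172 - \frac{360}{1457} = \frac{3164244}{1457}$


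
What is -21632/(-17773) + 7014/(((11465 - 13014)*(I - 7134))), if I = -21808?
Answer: 484956134839/398392085567 ≈ 1.2173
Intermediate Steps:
-21632/(-17773) + 7014/(((11465 - 13014)*(I - 7134))) = -21632/(-17773) + 7014/(((11465 - 13014)*(-21808 - 7134))) = -21632*(-1/17773) + 7014/((-1549*(-28942))) = 21632/17773 + 7014/44831158 = 21632/17773 + 7014*(1/44831158) = 21632/17773 + 3507/22415579 = 484956134839/398392085567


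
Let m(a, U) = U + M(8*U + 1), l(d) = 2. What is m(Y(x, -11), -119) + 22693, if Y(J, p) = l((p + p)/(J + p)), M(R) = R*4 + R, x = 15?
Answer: 17819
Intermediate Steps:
M(R) = 5*R (M(R) = 4*R + R = 5*R)
Y(J, p) = 2
m(a, U) = 5 + 41*U (m(a, U) = U + 5*(8*U + 1) = U + 5*(1 + 8*U) = U + (5 + 40*U) = 5 + 41*U)
m(Y(x, -11), -119) + 22693 = (5 + 41*(-119)) + 22693 = (5 - 4879) + 22693 = -4874 + 22693 = 17819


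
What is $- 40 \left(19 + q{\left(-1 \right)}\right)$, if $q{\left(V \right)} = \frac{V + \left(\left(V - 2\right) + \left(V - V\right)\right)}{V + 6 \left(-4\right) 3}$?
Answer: $- \frac{55640}{73} \approx -762.19$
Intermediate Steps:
$q{\left(V \right)} = \frac{-2 + 2 V}{-72 + V}$ ($q{\left(V \right)} = \frac{V + \left(\left(-2 + V\right) + 0\right)}{V - 72} = \frac{V + \left(-2 + V\right)}{V - 72} = \frac{-2 + 2 V}{-72 + V}$)
$- 40 \left(19 + q{\left(-1 \right)}\right) = - 40 \left(19 + \frac{2 \left(-1 - 1\right)}{-72 - 1}\right) = - 40 \left(19 + 2 \frac{1}{-73} \left(-2\right)\right) = - 40 \left(19 + 2 \left(- \frac{1}{73}\right) \left(-2\right)\right) = - 40 \left(19 + \frac{4}{73}\right) = \left(-40\right) \frac{1391}{73} = - \frac{55640}{73}$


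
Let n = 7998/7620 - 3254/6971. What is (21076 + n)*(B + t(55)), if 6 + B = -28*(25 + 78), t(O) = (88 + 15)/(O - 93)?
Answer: -20511034993187409/336420460 ≈ -6.0968e+7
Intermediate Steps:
n = 5159763/8853170 (n = 7998*(1/7620) - 3254*1/6971 = 1333/1270 - 3254/6971 = 5159763/8853170 ≈ 0.58282)
t(O) = 103/(-93 + O)
B = -2890 (B = -6 - 28*(25 + 78) = -6 - 28*103 = -6 - 2884 = -2890)
(21076 + n)*(B + t(55)) = (21076 + 5159763/8853170)*(-2890 + 103/(-93 + 55)) = 186594570683*(-2890 + 103/(-38))/8853170 = 186594570683*(-2890 + 103*(-1/38))/8853170 = 186594570683*(-2890 - 103/38)/8853170 = (186594570683/8853170)*(-109923/38) = -20511034993187409/336420460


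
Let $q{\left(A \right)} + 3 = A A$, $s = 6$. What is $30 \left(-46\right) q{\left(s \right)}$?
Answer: $-45540$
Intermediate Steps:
$q{\left(A \right)} = -3 + A^{2}$ ($q{\left(A \right)} = -3 + A A = -3 + A^{2}$)
$30 \left(-46\right) q{\left(s \right)} = 30 \left(-46\right) \left(-3 + 6^{2}\right) = - 1380 \left(-3 + 36\right) = \left(-1380\right) 33 = -45540$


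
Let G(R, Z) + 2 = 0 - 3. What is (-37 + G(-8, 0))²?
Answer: 1764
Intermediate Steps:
G(R, Z) = -5 (G(R, Z) = -2 + (0 - 3) = -2 - 3 = -5)
(-37 + G(-8, 0))² = (-37 - 5)² = (-42)² = 1764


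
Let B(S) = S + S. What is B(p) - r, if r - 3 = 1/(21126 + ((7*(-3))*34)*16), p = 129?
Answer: 2474009/9702 ≈ 255.00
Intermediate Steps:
B(S) = 2*S
r = 29107/9702 (r = 3 + 1/(21126 + ((7*(-3))*34)*16) = 3 + 1/(21126 - 21*34*16) = 3 + 1/(21126 - 714*16) = 3 + 1/(21126 - 11424) = 3 + 1/9702 = 29107/9702 ≈ 3.0001)
B(p) - r = 2*129 - 1*29107/9702 = 258 - 29107/9702 = 2474009/9702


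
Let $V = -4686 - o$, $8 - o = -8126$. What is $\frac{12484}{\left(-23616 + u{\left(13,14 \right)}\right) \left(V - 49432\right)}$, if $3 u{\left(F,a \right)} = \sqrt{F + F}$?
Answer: $\frac{331674912}{39058765185457} + \frac{9363 \sqrt{26}}{78117530370914} \approx 8.4923 \cdot 10^{-6}$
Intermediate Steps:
$o = 8134$ ($o = 8 - -8126 = 8 + 8126 = 8134$)
$u{\left(F,a \right)} = \frac{\sqrt{2} \sqrt{F}}{3}$ ($u{\left(F,a \right)} = \frac{\sqrt{F + F}}{3} = \frac{\sqrt{2 F}}{3} = \frac{\sqrt{2} \sqrt{F}}{3}$)
$V = -12820$ ($V = -4686 - 8134 = -12820$)
$\frac{12484}{\left(-23616 + u{\left(13,14 \right)}\right) \left(V - 49432\right)} = \frac{12484}{\left(-23616 + \frac{\sqrt{2} \sqrt{13}}{3}\right) \left(-12820 - 49432\right)} = \frac{12484}{\left(-23616 + \frac{\sqrt{26}}{3}\right) \left(-62252\right)} = \frac{12484}{1470143232 - \frac{62252 \sqrt{26}}{3}}$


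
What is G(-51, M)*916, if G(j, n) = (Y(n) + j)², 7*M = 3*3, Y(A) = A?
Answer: 110931264/49 ≈ 2.2639e+6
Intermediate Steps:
M = 9/7 (M = (3*3)/7 = (⅐)*9 = 9/7 ≈ 1.2857)
G(j, n) = (j + n)² (G(j, n) = (n + j)² = (j + n)²)
G(-51, M)*916 = (-51 + 9/7)²*916 = (-348/7)²*916 = (121104/49)*916 = 110931264/49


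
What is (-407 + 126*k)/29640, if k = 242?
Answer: 6017/5928 ≈ 1.0150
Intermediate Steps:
(-407 + 126*k)/29640 = (-407 + 126*242)/29640 = (-407 + 30492)*(1/29640) = 30085*(1/29640) = 6017/5928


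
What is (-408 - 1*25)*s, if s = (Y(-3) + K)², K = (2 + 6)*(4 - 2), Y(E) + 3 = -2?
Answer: -52393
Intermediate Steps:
Y(E) = -5 (Y(E) = -3 - 2 = -5)
K = 16 (K = 8*2 = 16)
s = 121 (s = (-5 + 16)² = 11² = 121)
(-408 - 1*25)*s = (-408 - 1*25)*121 = (-408 - 25)*121 = -433*121 = -52393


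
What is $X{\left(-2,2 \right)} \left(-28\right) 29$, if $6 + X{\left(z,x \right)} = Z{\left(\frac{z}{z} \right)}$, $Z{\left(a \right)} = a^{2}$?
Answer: $4060$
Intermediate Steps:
$X{\left(z,x \right)} = -5$ ($X{\left(z,x \right)} = -6 + \left(\frac{z}{z}\right)^{2} = -6 + 1^{2} = -6 + 1 = -5$)
$X{\left(-2,2 \right)} \left(-28\right) 29 = \left(-5\right) \left(-28\right) 29 = 140 \cdot 29 = 4060$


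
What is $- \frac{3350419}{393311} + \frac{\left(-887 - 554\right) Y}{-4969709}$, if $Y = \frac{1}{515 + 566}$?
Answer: $- \frac{17999306095413600}{2112967155035419} \approx -8.5185$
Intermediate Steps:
$Y = \frac{1}{1081} \approx 0.00092507$
$- \frac{3350419}{393311} + \frac{\left(-887 - 554\right) Y}{-4969709} = - \frac{3350419}{393311} + \frac{\left(-887 - 554\right) \frac{1}{1081}}{-4969709} = \left(-3350419\right) \frac{1}{393311} + \left(-1441\right) \frac{1}{1081} \left(- \frac{1}{4969709}\right) = - \frac{3350419}{393311} - - \frac{1441}{5372255429} = - \frac{3350419}{393311} + \frac{1441}{5372255429} = - \frac{17999306095413600}{2112967155035419}$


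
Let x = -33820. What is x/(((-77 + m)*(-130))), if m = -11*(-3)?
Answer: -1691/286 ≈ -5.9126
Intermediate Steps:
m = 33
x/(((-77 + m)*(-130))) = -33820*(-1/(130*(-77 + 33))) = -33820/((-44*(-130))) = -33820/5720 = -33820*1/5720 = -1691/286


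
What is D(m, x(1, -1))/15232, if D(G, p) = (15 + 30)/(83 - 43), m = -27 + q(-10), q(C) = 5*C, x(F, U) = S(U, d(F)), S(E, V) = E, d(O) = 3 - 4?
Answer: 9/121856 ≈ 7.3858e-5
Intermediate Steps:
d(O) = -1
x(F, U) = U
m = -77 (m = -27 + 5*(-10) = -27 - 50 = -77)
D(G, p) = 9/8 (D(G, p) = 45/40 = 45*(1/40) = 9/8)
D(m, x(1, -1))/15232 = (9/8)/15232 = (9/8)*(1/15232) = 9/121856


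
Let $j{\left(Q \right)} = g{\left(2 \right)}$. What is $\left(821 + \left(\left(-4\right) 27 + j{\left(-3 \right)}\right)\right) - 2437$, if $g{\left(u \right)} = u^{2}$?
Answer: $-1720$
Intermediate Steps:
$j{\left(Q \right)} = 4$ ($j{\left(Q \right)} = 2^{2} = 4$)
$\left(821 + \left(\left(-4\right) 27 + j{\left(-3 \right)}\right)\right) - 2437 = \left(821 + \left(\left(-4\right) 27 + 4\right)\right) - 2437 = \left(821 + \left(-108 + 4\right)\right) - 2437 = \left(821 - 104\right) - 2437 = 717 - 2437 = -1720$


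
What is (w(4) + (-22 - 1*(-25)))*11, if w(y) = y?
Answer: 77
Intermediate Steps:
(w(4) + (-22 - 1*(-25)))*11 = (4 + (-22 - 1*(-25)))*11 = (4 + (-22 + 25))*11 = (4 + 3)*11 = 7*11 = 77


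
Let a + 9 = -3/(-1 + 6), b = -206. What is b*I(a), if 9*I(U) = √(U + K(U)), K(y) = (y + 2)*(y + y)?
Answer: -824*√213/45 ≈ -267.24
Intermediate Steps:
K(y) = 2*y*(2 + y) (K(y) = (2 + y)*(2*y) = 2*y*(2 + y))
a = -48/5 (a = -9 - 3/(-1 + 6) = -9 - 3/5 = -9 - 3*⅕ = -9 - ⅗ = -48/5 ≈ -9.6000)
I(U) = √(U + 2*U*(2 + U))/9
b*I(a) = -206*√(-48*(5 + 2*(-48/5))/5)/9 = -206*√(-48*(5 - 96/5)/5)/9 = -206*√(-48/5*(-71/5))/9 = -206*√(3408/25)/9 = -206*4*√213/5/9 = -824*√213/45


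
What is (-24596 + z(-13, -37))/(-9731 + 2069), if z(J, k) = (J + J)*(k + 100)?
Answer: 13117/3831 ≈ 3.4239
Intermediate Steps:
z(J, k) = 2*J*(100 + k) (z(J, k) = (2*J)*(100 + k) = 2*J*(100 + k))
(-24596 + z(-13, -37))/(-9731 + 2069) = (-24596 + 2*(-13)*(100 - 37))/(-9731 + 2069) = (-24596 + 2*(-13)*63)/(-7662) = (-24596 - 1638)*(-1/7662) = -26234*(-1/7662) = 13117/3831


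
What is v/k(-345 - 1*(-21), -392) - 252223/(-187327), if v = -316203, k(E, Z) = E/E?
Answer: -59233107158/187327 ≈ -3.1620e+5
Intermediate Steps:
k(E, Z) = 1
v/k(-345 - 1*(-21), -392) - 252223/(-187327) = -316203/1 - 252223/(-187327) = -316203*1 - 252223*(-1/187327) = -316203 + 252223/187327 = -59233107158/187327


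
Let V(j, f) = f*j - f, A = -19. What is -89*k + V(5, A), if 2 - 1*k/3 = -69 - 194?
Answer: -70831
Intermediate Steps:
V(j, f) = -f + f*j
k = 795 (k = 6 - 3*(-69 - 194) = 6 - 3*(-263) = 6 + 789 = 795)
-89*k + V(5, A) = -89*795 - 19*(-1 + 5) = -70755 - 19*4 = -70755 - 76 = -70831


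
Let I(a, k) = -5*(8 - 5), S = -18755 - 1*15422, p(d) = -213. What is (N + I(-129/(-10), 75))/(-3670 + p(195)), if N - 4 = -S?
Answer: -3106/353 ≈ -8.7989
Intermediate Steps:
S = -34177 (S = -18755 - 15422 = -34177)
N = 34181 (N = 4 - 1*(-34177) = 4 + 34177 = 34181)
I(a, k) = -15 (I(a, k) = -5*3 = -15)
(N + I(-129/(-10), 75))/(-3670 + p(195)) = (34181 - 15)/(-3670 - 213) = 34166/(-3883) = 34166*(-1/3883) = -3106/353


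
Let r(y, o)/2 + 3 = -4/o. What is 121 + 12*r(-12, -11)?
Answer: 635/11 ≈ 57.727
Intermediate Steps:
r(y, o) = -6 - 8/o (r(y, o) = -6 + 2*(-4/o) = -6 - 8/o)
121 + 12*r(-12, -11) = 121 + 12*(-6 - 8/(-11)) = 121 + 12*(-6 - 8*(-1/11)) = 121 + 12*(-6 + 8/11) = 121 + 12*(-58/11) = 121 - 696/11 = 635/11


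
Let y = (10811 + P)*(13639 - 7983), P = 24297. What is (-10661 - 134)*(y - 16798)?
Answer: -2143390969750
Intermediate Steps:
y = 198570848 (y = (10811 + 24297)*(13639 - 7983) = 35108*5656 = 198570848)
(-10661 - 134)*(y - 16798) = (-10661 - 134)*(198570848 - 16798) = -10795*198554050 = -2143390969750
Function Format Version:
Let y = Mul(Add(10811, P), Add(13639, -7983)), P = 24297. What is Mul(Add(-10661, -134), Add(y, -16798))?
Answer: -2143390969750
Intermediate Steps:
y = 198570848 (y = Mul(Add(10811, 24297), Add(13639, -7983)) = Mul(35108, 5656) = 198570848)
Mul(Add(-10661, -134), Add(y, -16798)) = Mul(Add(-10661, -134), Add(198570848, -16798)) = Mul(-10795, 198554050) = -2143390969750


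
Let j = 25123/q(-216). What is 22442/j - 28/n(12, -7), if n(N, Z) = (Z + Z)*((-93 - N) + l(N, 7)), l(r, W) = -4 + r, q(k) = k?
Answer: -692570/3589 ≈ -192.97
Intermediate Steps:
j = -25123/216 (j = 25123/(-216) = 25123*(-1/216) = -25123/216 ≈ -116.31)
n(N, Z) = -194*Z (n(N, Z) = (Z + Z)*((-93 - N) + (-4 + N)) = (2*Z)*(-97) = -194*Z)
22442/j - 28/n(12, -7) = 22442/(-25123/216) - 28/((-194*(-7))) = 22442*(-216/25123) - 28/1358 = -692496/3589 - 28*1/1358 = -692496/3589 - 2/97 = -692570/3589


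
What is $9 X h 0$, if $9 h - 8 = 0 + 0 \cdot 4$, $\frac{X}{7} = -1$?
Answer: $0$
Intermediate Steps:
$X = -7$ ($X = 7 \left(-1\right) = -7$)
$h = \frac{8}{9}$ ($h = \frac{8}{9} + \frac{0 + 0 \cdot 4}{9} = \frac{8}{9} + \frac{0 + 0}{9} = \frac{8}{9} + \frac{1}{9} \cdot 0 = \frac{8}{9} + 0 = \frac{8}{9} \approx 0.88889$)
$9 X h 0 = 9 \left(-7\right) \frac{8}{9} \cdot 0 = \left(-63\right) 0 = 0$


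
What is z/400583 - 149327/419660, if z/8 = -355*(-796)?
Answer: 888882324759/168108661780 ≈ 5.2875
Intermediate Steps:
z = 2260640 (z = 8*(-355*(-796)) = 8*282580 = 2260640)
z/400583 - 149327/419660 = 2260640/400583 - 149327/419660 = 888882324759/168108661780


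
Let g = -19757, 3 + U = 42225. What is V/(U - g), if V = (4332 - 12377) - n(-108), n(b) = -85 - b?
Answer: -8068/61979 ≈ -0.13017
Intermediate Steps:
U = 42222 (U = -3 + 42225 = 42222)
V = -8068 (V = (4332 - 12377) - (-85 - 1*(-108)) = -8045 - (-85 + 108) = -8045 - 1*23 = -8045 - 23 = -8068)
V/(U - g) = -8068/(42222 - 1*(-19757)) = -8068/(42222 + 19757) = -8068/61979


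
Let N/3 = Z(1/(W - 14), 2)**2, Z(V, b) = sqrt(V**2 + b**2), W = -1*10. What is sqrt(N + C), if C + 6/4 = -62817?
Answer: I*sqrt(36176541)/24 ≈ 250.61*I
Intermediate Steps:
C = -125637/2 (C = -3/2 - 62817 = -125637/2 ≈ -62819.)
W = -10
N = 2305/192 (N = 3*(sqrt((1/(-10 - 14))**2 + 2**2))**2 = 3*(sqrt((1/(-24))**2 + 4))**2 = 3*(sqrt((-1/24)**2 + 4))**2 = 3*(sqrt(1/576 + 4))**2 = 3*(sqrt(2305/576))**2 = 3*(sqrt(2305)/24)**2 = 3*(2305/576) = 2305/192 ≈ 12.005)
sqrt(N + C) = sqrt(2305/192 - 125637/2) = sqrt(-12058847/192) = I*sqrt(36176541)/24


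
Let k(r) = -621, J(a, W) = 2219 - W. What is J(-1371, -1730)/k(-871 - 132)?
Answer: -3949/621 ≈ -6.3591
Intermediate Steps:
J(-1371, -1730)/k(-871 - 132) = (2219 - 1*(-1730))/(-621) = (2219 + 1730)*(-1/621) = 3949*(-1/621) = -3949/621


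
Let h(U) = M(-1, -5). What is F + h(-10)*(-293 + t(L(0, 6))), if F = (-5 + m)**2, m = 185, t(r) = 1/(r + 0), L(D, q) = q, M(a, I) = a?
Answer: 196157/6 ≈ 32693.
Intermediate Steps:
t(r) = 1/r
h(U) = -1
F = 32400 (F = (-5 + 185)**2 = 180**2 = 32400)
F + h(-10)*(-293 + t(L(0, 6))) = 32400 - (-293 + 1/6) = 32400 - 1*(-1757/6) = 32400 + 1757/6 = 196157/6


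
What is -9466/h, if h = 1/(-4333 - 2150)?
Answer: 61368078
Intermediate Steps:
h = -1/6483 (h = 1/(-6483) = -1/6483 ≈ -0.00015425)
-9466/h = -9466/(-1/6483) = -9466*(-6483) = 61368078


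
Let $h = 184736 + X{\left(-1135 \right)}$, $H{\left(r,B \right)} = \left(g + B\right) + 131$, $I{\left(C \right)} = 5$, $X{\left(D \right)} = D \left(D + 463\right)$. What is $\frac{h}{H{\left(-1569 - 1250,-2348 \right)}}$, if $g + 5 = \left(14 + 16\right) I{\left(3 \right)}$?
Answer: $- \frac{118432}{259} \approx -457.27$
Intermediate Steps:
$X{\left(D \right)} = D \left(463 + D\right)$
$g = 145$ ($g = -5 + \left(14 + 16\right) 5 = -5 + 30 \cdot 5 = -5 + 150 = 145$)
$H{\left(r,B \right)} = 276 + B$ ($H{\left(r,B \right)} = \left(145 + B\right) + 131 = 276 + B$)
$h = 947456$ ($h = 184736 - 1135 \left(463 - 1135\right) = 184736 - -762720 = 184736 + 762720 = 947456$)
$\frac{h}{H{\left(-1569 - 1250,-2348 \right)}} = \frac{947456}{276 - 2348} = \frac{947456}{-2072} = 947456 \left(- \frac{1}{2072}\right) = - \frac{118432}{259}$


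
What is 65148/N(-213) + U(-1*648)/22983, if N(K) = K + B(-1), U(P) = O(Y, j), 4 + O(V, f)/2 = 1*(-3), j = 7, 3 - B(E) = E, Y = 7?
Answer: -1497299410/4803447 ≈ -311.71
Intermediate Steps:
B(E) = 3 - E
O(V, f) = -14 (O(V, f) = -8 + 2*(1*(-3)) = -8 + 2*(-3) = -8 - 6 = -14)
U(P) = -14
N(K) = 4 + K (N(K) = K + (3 - 1*(-1)) = K + (3 + 1) = K + 4 = 4 + K)
65148/N(-213) + U(-1*648)/22983 = 65148/(4 - 213) - 14/22983 = 65148/(-209) - 14*1/22983 = 65148*(-1/209) - 14/22983 = -65148/209 - 14/22983 = -1497299410/4803447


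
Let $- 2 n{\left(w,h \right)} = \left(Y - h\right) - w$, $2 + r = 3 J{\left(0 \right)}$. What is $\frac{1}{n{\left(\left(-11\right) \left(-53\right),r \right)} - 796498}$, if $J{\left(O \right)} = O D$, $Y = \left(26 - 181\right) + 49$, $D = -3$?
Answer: $- \frac{2}{1592309} \approx -1.256 \cdot 10^{-6}$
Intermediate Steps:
$Y = -106$ ($Y = -155 + 49 = -106$)
$J{\left(O \right)} = - 3 O$ ($J{\left(O \right)} = O \left(-3\right) = - 3 O$)
$r = -2$ ($r = -2 + 3 \left(\left(-3\right) 0\right) = -2 + 3 \cdot 0 = -2 + 0 = -2$)
$n{\left(w,h \right)} = 53 + \frac{h}{2} + \frac{w}{2}$ ($n{\left(w,h \right)} = - \frac{\left(-106 - h\right) - w}{2} = - \frac{-106 - h - w}{2} = 53 + \frac{h}{2} + \frac{w}{2}$)
$\frac{1}{n{\left(\left(-11\right) \left(-53\right),r \right)} - 796498} = \frac{1}{\left(53 + \frac{1}{2} \left(-2\right) + \frac{\left(-11\right) \left(-53\right)}{2}\right) - 796498} = \frac{1}{\left(53 - 1 + \frac{1}{2} \cdot 583\right) - 796498} = \frac{1}{\left(53 - 1 + \frac{583}{2}\right) - 796498} = \frac{1}{\frac{687}{2} - 796498} = \frac{1}{- \frac{1592309}{2}} = - \frac{2}{1592309}$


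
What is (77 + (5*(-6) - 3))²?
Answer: 1936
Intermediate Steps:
(77 + (5*(-6) - 3))² = (77 + (-30 - 3))² = (77 - 33)² = 44² = 1936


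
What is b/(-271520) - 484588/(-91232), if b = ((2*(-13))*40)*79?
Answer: 217298367/38705176 ≈ 5.6142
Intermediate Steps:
b = -82160 (b = -26*40*79 = -1040*79 = -82160)
b/(-271520) - 484588/(-91232) = -82160/(-271520) - 484588/(-91232) = -82160*(-1/271520) - 484588*(-1/91232) = 1027/3394 + 121147/22808 = 217298367/38705176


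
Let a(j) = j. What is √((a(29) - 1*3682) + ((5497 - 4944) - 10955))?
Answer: I*√14055 ≈ 118.55*I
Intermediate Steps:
√((a(29) - 1*3682) + ((5497 - 4944) - 10955)) = √((29 - 1*3682) + ((5497 - 4944) - 10955)) = √((29 - 3682) + (553 - 10955)) = √(-3653 - 10402) = √(-14055) = I*√14055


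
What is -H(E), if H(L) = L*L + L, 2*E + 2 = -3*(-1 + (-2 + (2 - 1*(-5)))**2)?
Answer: -1332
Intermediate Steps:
E = -37 (E = -1 + (-3*(-1 + (-2 + (2 - 1*(-5)))**2))/2 = -1 + (-3*(-1 + (-2 + (2 + 5))**2))/2 = -1 + (-3*(-1 + (-2 + 7)**2))/2 = -1 + (-3*(-1 + 5**2))/2 = -1 + (-3*(-1 + 25))/2 = -1 + (-3*24)/2 = -1 + (1/2)*(-72) = -1 - 36 = -37)
H(L) = L + L**2 (H(L) = L**2 + L = L + L**2)
-H(E) = -(-37)*(1 - 37) = -(-37)*(-36) = -1*1332 = -1332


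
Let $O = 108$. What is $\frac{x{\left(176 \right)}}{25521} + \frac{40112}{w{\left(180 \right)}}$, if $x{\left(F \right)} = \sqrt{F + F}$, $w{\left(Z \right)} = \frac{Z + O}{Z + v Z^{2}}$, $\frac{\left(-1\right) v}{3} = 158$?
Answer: $-2138947330 + \frac{4 \sqrt{22}}{25521} \approx -2.1389 \cdot 10^{9}$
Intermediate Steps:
$v = -474$ ($v = \left(-3\right) 158 = -474$)
$w{\left(Z \right)} = \frac{108 + Z}{Z - 474 Z^{2}}$ ($w{\left(Z \right)} = \frac{Z + 108}{Z - 474 Z^{2}} = \frac{108 + Z}{Z - 474 Z^{2}}$)
$x{\left(F \right)} = \sqrt{2} \sqrt{F}$ ($x{\left(F \right)} = \sqrt{2 F} = \sqrt{2} \sqrt{F}$)
$\frac{x{\left(176 \right)}}{25521} + \frac{40112}{w{\left(180 \right)}} = \frac{\sqrt{2} \sqrt{176}}{25521} + \frac{40112}{\frac{1}{180} \frac{1}{1 - 85320} \left(108 + 180\right)} = \sqrt{2} \cdot 4 \sqrt{11} \cdot \frac{1}{25521} + \frac{40112}{\frac{1}{180} \frac{1}{1 - 85320} \cdot 288} = 4 \sqrt{22} \cdot \frac{1}{25521} + \frac{40112}{\frac{1}{180} \frac{1}{-85319} \cdot 288} = \frac{4 \sqrt{22}}{25521} + \frac{40112}{\frac{1}{180} \left(- \frac{1}{85319}\right) 288} = \frac{4 \sqrt{22}}{25521} + \frac{40112}{- \frac{8}{426595}} = \frac{4 \sqrt{22}}{25521} + 40112 \left(- \frac{426595}{8}\right) = \frac{4 \sqrt{22}}{25521} - 2138947330 = -2138947330 + \frac{4 \sqrt{22}}{25521}$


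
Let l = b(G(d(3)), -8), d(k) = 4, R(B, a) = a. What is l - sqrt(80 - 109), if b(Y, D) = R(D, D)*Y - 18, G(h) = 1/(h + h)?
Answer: -19 - I*sqrt(29) ≈ -19.0 - 5.3852*I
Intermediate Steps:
G(h) = 1/(2*h)
b(Y, D) = -18 + D*Y (b(Y, D) = D*Y - 18 = -18 + D*Y)
l = -19 (l = -18 - 4/4 = -18 - 8*1/8 = -18 - 1 = -19)
l - sqrt(80 - 109) = -19 - sqrt(80 - 109) = -19 - sqrt(-29) = -19 - I*sqrt(29)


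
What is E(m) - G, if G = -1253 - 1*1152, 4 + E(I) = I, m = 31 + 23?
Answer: 2455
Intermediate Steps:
m = 54
E(I) = -4 + I
G = -2405 (G = -1253 - 1152 = -2405)
E(m) - G = (-4 + 54) - 1*(-2405) = 50 + 2405 = 2455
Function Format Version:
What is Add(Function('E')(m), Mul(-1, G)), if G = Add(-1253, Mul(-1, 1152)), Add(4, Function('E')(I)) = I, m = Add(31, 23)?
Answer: 2455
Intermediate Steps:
m = 54
Function('E')(I) = Add(-4, I)
G = -2405 (G = Add(-1253, -1152) = -2405)
Add(Function('E')(m), Mul(-1, G)) = Add(Add(-4, 54), Mul(-1, -2405)) = Add(50, 2405) = 2455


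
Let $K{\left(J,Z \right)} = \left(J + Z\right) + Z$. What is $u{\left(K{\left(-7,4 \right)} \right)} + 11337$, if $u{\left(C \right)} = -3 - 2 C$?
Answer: $11332$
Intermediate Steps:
$K{\left(J,Z \right)} = J + 2 Z$
$u{\left(K{\left(-7,4 \right)} \right)} + 11337 = \left(-3 - 2 \left(-7 + 2 \cdot 4\right)\right) + 11337 = \left(-3 - 2 \left(-7 + 8\right)\right) + 11337 = \left(-3 - 2\right) + 11337 = -5 + 11337 = 11332$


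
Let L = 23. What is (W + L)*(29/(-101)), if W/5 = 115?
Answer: -17342/101 ≈ -171.70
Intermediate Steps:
W = 575 (W = 5*115 = 575)
(W + L)*(29/(-101)) = (575 + 23)*(29/(-101)) = 598*(29*(-1/101)) = 598*(-29/101) = -17342/101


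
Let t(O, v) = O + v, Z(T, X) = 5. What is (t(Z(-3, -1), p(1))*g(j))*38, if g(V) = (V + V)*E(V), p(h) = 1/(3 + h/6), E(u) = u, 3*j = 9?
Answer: 3636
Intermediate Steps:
j = 3 (j = (1/3)*9 = 3)
p(h) = 1/(3 + h/6) (p(h) = 1/(3 + h*(1/6)) = 1/(3 + h/6))
g(V) = 2*V**2 (g(V) = (V + V)*V = (2*V)*V = 2*V**2)
(t(Z(-3, -1), p(1))*g(j))*38 = ((5 + 6/(18 + 1))*(2*3**2))*38 = ((5 + 6/19)*(2*9))*38 = ((5 + 6*(1/19))*18)*38 = ((5 + 6/19)*18)*38 = ((101/19)*18)*38 = (1818/19)*38 = 3636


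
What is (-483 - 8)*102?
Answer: -50082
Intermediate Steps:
(-483 - 8)*102 = -491*102 = -50082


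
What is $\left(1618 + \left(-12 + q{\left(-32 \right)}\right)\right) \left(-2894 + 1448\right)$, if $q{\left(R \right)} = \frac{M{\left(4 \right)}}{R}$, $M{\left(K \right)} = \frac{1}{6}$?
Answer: $- \frac{74312591}{32} \approx -2.3223 \cdot 10^{6}$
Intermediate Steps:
$M{\left(K \right)} = \frac{1}{6}$
$q{\left(R \right)} = \frac{1}{6 R}$
$\left(1618 + \left(-12 + q{\left(-32 \right)}\right)\right) \left(-2894 + 1448\right) = \left(1618 - \left(12 - \frac{1}{6 \left(-32\right)}\right)\right) \left(-2894 + 1448\right) = \left(1618 + \left(-12 + \frac{1}{6} \left(- \frac{1}{32}\right)\right)\right) \left(-1446\right) = \left(1618 - \frac{2305}{192}\right) \left(-1446\right) = \frac{308351}{192} \left(-1446\right) = - \frac{74312591}{32}$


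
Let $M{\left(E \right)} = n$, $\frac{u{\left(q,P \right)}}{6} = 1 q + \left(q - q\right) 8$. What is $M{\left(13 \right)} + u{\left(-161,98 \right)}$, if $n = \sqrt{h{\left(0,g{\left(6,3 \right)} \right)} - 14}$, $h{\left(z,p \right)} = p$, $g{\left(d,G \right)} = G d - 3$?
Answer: $-965$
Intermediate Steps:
$g{\left(d,G \right)} = -3 + G d$
$u{\left(q,P \right)} = 6 q$ ($u{\left(q,P \right)} = 6 \left(1 q + \left(q - q\right) 8\right) = 6 \left(q + 0 \cdot 8\right) = 6 \left(q + 0\right) = 6 q$)
$n = 1$ ($n = \sqrt{\left(-3 + 3 \cdot 6\right) - 14} = \sqrt{\left(-3 + 18\right) - 14} = \sqrt{15 - 14} = \sqrt{1} = 1$)
$M{\left(E \right)} = 1$
$M{\left(13 \right)} + u{\left(-161,98 \right)} = 1 + 6 \left(-161\right) = 1 - 966 = -965$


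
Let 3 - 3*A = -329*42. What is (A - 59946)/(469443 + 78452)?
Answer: -55339/547895 ≈ -0.10100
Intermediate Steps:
A = 4607 (A = 1 - (-329)*42/3 = 1 - ⅓*(-13818) = 1 + 4606 = 4607)
(A - 59946)/(469443 + 78452) = (4607 - 59946)/(469443 + 78452) = -55339/547895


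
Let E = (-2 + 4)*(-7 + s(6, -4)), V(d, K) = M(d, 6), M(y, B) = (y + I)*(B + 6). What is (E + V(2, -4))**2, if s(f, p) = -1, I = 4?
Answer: 3136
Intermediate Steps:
M(y, B) = (4 + y)*(6 + B) (M(y, B) = (y + 4)*(B + 6) = (4 + y)*(6 + B))
V(d, K) = 48 + 12*d (V(d, K) = 24 + 4*6 + 6*d + 6*d = 24 + 24 + 6*d + 6*d = 48 + 12*d)
E = -16 (E = (-2 + 4)*(-7 - 1) = 2*(-8) = -16)
(E + V(2, -4))**2 = (-16 + (48 + 12*2))**2 = (-16 + (48 + 24))**2 = (-16 + 72)**2 = 56**2 = 3136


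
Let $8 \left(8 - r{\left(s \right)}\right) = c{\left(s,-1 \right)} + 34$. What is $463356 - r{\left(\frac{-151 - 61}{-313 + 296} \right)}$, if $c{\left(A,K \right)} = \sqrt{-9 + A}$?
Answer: $\frac{1853409}{4} + \frac{\sqrt{1003}}{136} \approx 4.6335 \cdot 10^{5}$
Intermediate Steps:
$r{\left(s \right)} = \frac{15}{4} - \frac{\sqrt{-9 + s}}{8}$ ($r{\left(s \right)} = 8 - \frac{\sqrt{-9 + s} + 34}{8} = 8 - \frac{34 + \sqrt{-9 + s}}{8} = 8 - \left(\frac{17}{4} + \frac{\sqrt{-9 + s}}{8}\right) = \frac{15}{4} - \frac{\sqrt{-9 + s}}{8}$)
$463356 - r{\left(\frac{-151 - 61}{-313 + 296} \right)} = 463356 - \left(\frac{15}{4} - \frac{\sqrt{-9 + \frac{-151 - 61}{-313 + 296}}}{8}\right) = 463356 - \left(\frac{15}{4} - \frac{\sqrt{-9 - \frac{212}{-17}}}{8}\right) = 463356 - \left(\frac{15}{4} - \frac{\sqrt{-9 - - \frac{212}{17}}}{8}\right) = 463356 - \left(\frac{15}{4} - \frac{\sqrt{-9 + \frac{212}{17}}}{8}\right) = 463356 - \left(\frac{15}{4} - \frac{\sqrt{\frac{59}{17}}}{8}\right) = 463356 - \left(\frac{15}{4} - \frac{\frac{1}{17} \sqrt{1003}}{8}\right) = 463356 - \left(\frac{15}{4} - \frac{\sqrt{1003}}{136}\right) = \frac{1853409}{4} + \frac{\sqrt{1003}}{136}$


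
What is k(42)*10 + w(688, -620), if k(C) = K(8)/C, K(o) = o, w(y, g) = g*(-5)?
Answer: 65140/21 ≈ 3101.9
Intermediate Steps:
w(y, g) = -5*g
k(C) = 8/C
k(42)*10 + w(688, -620) = (8/42)*10 - 5*(-620) = (8*(1/42))*10 + 3100 = (4/21)*10 + 3100 = 40/21 + 3100 = 65140/21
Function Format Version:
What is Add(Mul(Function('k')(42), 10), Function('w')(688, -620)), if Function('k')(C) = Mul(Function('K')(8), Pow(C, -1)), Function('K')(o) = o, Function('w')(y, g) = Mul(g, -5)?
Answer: Rational(65140, 21) ≈ 3101.9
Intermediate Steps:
Function('w')(y, g) = Mul(-5, g)
Function('k')(C) = Mul(8, Pow(C, -1))
Add(Mul(Function('k')(42), 10), Function('w')(688, -620)) = Add(Mul(Mul(8, Pow(42, -1)), 10), Mul(-5, -620)) = Add(Mul(Mul(8, Rational(1, 42)), 10), 3100) = Add(Mul(Rational(4, 21), 10), 3100) = Add(Rational(40, 21), 3100) = Rational(65140, 21)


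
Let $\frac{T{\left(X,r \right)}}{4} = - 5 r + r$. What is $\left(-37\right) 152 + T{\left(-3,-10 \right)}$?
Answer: $-5464$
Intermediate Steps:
$T{\left(X,r \right)} = - 16 r$ ($T{\left(X,r \right)} = 4 \left(- 5 r + r\right) = 4 \left(- 4 r\right) = - 16 r$)
$\left(-37\right) 152 + T{\left(-3,-10 \right)} = \left(-37\right) 152 - -160 = -5624 + 160 = -5464$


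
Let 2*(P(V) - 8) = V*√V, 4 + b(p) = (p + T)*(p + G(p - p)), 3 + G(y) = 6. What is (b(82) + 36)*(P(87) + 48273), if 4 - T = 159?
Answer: -298038613 - 537051*√87/2 ≈ -3.0054e+8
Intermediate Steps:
G(y) = 3 (G(y) = -3 + 6 = 3)
T = -155 (T = 4 - 1*159 = 4 - 159 = -155)
b(p) = -4 + (-155 + p)*(3 + p) (b(p) = -4 + (p - 155)*(p + 3) = -4 + (-155 + p)*(3 + p))
P(V) = 8 + V^(3/2)/2 (P(V) = 8 + (V*√V)/2 = 8 + V^(3/2)/2)
(b(82) + 36)*(P(87) + 48273) = ((-469 + 82² - 152*82) + 36)*((8 + 87^(3/2)/2) + 48273) = ((-469 + 6724 - 12464) + 36)*((8 + (87*√87)/2) + 48273) = (-6209 + 36)*((8 + 87*√87/2) + 48273) = -6173*(48281 + 87*√87/2) = -298038613 - 537051*√87/2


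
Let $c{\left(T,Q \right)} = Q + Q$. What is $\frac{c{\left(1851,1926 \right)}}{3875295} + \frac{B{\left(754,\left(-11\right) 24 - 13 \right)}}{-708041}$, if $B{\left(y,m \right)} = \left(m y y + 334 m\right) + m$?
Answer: $\frac{203546551052799}{914622582365} \approx 222.55$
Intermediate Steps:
$c{\left(T,Q \right)} = 2 Q$
$B{\left(y,m \right)} = 335 m + m y^{2}$ ($B{\left(y,m \right)} = \left(m y^{2} + 334 m\right) + m = \left(334 m + m y^{2}\right) + m = 335 m + m y^{2}$)
$\frac{c{\left(1851,1926 \right)}}{3875295} + \frac{B{\left(754,\left(-11\right) 24 - 13 \right)}}{-708041} = \frac{2 \cdot 1926}{3875295} + \frac{\left(\left(-11\right) 24 - 13\right) \left(335 + 754^{2}\right)}{-708041} = 3852 \cdot \frac{1}{3875295} + \left(-264 - 13\right) \left(335 + 568516\right) \left(- \frac{1}{708041}\right) = \frac{1284}{1291765} + \left(-277\right) 568851 \left(- \frac{1}{708041}\right) = \frac{1284}{1291765} - - \frac{157571727}{708041} = \frac{1284}{1291765} + \frac{157571727}{708041} = \frac{203546551052799}{914622582365}$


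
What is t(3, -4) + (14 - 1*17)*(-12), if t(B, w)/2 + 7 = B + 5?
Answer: 38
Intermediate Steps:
t(B, w) = -4 + 2*B (t(B, w) = -14 + 2*(B + 5) = -14 + 2*(5 + B) = -14 + (10 + 2*B) = -4 + 2*B)
t(3, -4) + (14 - 1*17)*(-12) = (-4 + 2*3) + (14 - 1*17)*(-12) = (-4 + 6) + (14 - 17)*(-12) = 2 - 3*(-12) = 2 + 36 = 38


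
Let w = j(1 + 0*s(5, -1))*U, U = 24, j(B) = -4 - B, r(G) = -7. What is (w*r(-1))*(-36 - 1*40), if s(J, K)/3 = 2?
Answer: -63840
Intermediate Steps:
s(J, K) = 6 (s(J, K) = 3*2 = 6)
w = -120 (w = (-4 - (1 + 0*6))*24 = (-4 - (1 + 0))*24 = (-4 - 1*1)*24 = (-4 - 1)*24 = -5*24 = -120)
(w*r(-1))*(-36 - 1*40) = (-120*(-7))*(-36 - 1*40) = 840*(-36 - 40) = 840*(-76) = -63840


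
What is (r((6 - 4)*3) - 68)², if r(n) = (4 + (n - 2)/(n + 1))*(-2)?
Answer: 291600/49 ≈ 5951.0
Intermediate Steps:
r(n) = -8 - 2*(-2 + n)/(1 + n) (r(n) = (4 + (-2 + n)/(1 + n))*(-2) = -8 - 2*(-2 + n)/(1 + n))
(r((6 - 4)*3) - 68)² = (2*(-2 - 5*(6 - 4)*3)/(1 + (6 - 4)*3) - 68)² = (2*(-2 - 10*3)/(1 + 2*3) - 68)² = (2*(-2 - 5*6)/(1 + 6) - 68)² = (2*(-2 - 30)/7 - 68)² = (2*(⅐)*(-32) - 68)² = (-64/7 - 68)² = (-540/7)² = 291600/49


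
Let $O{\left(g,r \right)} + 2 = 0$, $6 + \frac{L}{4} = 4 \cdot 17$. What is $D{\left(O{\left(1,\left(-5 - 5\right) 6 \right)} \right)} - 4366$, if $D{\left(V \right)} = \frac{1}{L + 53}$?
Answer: $- \frac{1314165}{301} \approx -4366.0$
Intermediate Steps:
$L = 248$ ($L = -24 + 4 \cdot 4 \cdot 17 = -24 + 4 \cdot 68 = -24 + 272 = 248$)
$O{\left(g,r \right)} = -2$ ($O{\left(g,r \right)} = -2 + 0 = -2$)
$D{\left(V \right)} = \frac{1}{301}$ ($D{\left(V \right)} = \frac{1}{248 + 53} = \frac{1}{301}$)
$D{\left(O{\left(1,\left(-5 - 5\right) 6 \right)} \right)} - 4366 = \frac{1}{301} - 4366 = - \frac{1314165}{301}$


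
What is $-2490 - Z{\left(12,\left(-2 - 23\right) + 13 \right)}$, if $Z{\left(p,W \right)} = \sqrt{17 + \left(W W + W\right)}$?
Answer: $-2490 - \sqrt{149} \approx -2502.2$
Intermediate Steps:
$Z{\left(p,W \right)} = \sqrt{17 + W + W^{2}}$ ($Z{\left(p,W \right)} = \sqrt{17 + \left(W^{2} + W\right)} = \sqrt{17 + \left(W + W^{2}\right)} = \sqrt{17 + W + W^{2}}$)
$-2490 - Z{\left(12,\left(-2 - 23\right) + 13 \right)} = -2490 - \sqrt{17 + \left(\left(-2 - 23\right) + 13\right) + \left(\left(-2 - 23\right) + 13\right)^{2}} = -2490 - \sqrt{17 + \left(-25 + 13\right) + \left(-25 + 13\right)^{2}} = -2490 - \sqrt{17 - 12 + \left(-12\right)^{2}} = -2490 - \sqrt{17 - 12 + 144} = -2490 - \sqrt{149}$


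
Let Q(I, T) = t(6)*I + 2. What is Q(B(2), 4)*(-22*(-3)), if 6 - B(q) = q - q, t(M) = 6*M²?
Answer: 85668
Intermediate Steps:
B(q) = 6 (B(q) = 6 - (q - q) = 6 - 1*0 = 6 + 0 = 6)
Q(I, T) = 2 + 216*I (Q(I, T) = (6*6²)*I + 2 = (6*36)*I + 2 = 216*I + 2 = 2 + 216*I)
Q(B(2), 4)*(-22*(-3)) = (2 + 216*6)*(-22*(-3)) = (2 + 1296)*66 = 1298*66 = 85668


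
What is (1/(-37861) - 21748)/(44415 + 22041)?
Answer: -823401029/2516090616 ≈ -0.32725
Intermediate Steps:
(1/(-37861) - 21748)/(44415 + 22041) = (-1/37861 - 21748)/66456 = -823401029/37861*1/66456 = -823401029/2516090616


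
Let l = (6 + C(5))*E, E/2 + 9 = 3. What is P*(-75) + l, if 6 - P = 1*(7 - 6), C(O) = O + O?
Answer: -567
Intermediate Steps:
C(O) = 2*O
E = -12 (E = -18 + 2*3 = -18 + 6 = -12)
l = -192 (l = (6 + 2*5)*(-12) = (6 + 10)*(-12) = 16*(-12) = -192)
P = 5 (P = 6 - (7 - 6) = 6 - 1 = 5)
P*(-75) + l = 5*(-75) - 192 = -375 - 192 = -567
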